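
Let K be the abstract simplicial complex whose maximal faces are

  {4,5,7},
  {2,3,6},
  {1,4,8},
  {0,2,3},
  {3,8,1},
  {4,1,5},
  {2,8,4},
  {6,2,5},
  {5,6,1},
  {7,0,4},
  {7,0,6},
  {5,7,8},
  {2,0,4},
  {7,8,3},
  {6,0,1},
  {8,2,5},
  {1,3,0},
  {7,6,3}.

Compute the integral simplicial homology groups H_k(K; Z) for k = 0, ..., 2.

H_0 = Z,  H_1 = Z ⊕ Z/2,  H_2 = 0.

Order the vertices as 0 < 1 < 2 < 3 < 4 < 5 < 6 < 7 < 8. Listing each simplex with vertices in this order, K has dimension 2 with simplices:

  0-simplices (9): [0], [1], [2], [3], [4], [5], [6], [7], [8]
  1-simplices (27): (27 of them)
  2-simplices (18): [0,1,3], [0,1,6], [0,2,3], [0,2,4], [0,4,7], [0,6,7], [1,3,8], [1,4,5], [1,4,8], [1,5,6], [2,3,6], [2,4,8], [2,5,6], [2,5,8], [3,6,7], [3,7,8], [4,5,7], [5,7,8]

so the chain groups are C_0 ≅ Z^9, C_1 ≅ Z^27, C_2 ≅ Z^18.

The boundary map ∂_1: C_1 → C_0 sends each edge [p,q] (with p < q) to q − p.
The resulting 9×27 matrix has rank 8, and its Smith normal form has invariant factors (1,1,1,1,1,1,1,1).

The boundary map ∂_2: C_2 → C_1 sends each 2-simplex [p,q,r] to [q,r] − [p,r] + [p,q]. For instance
  ∂[1,5,6] = [5,6] − [1,6] + [1,5],
  ∂[1,3,8] = [3,8] − [1,8] + [1,3].
This gives a 27×18 integer matrix of rank 18; reducing to Smith normal form yields diagonal entries (1,1,1,1,1,1,1,1,1,1,1,1,1,1,1,1,1,2).

Now H_k = ker ∂_k / im ∂_{k+1}, so:

  H_0: rank C_0 − rank ∂_1 = 9 − 8 = 1, and the invariant factors of ∂_1 are all 1, so H_0 = Z.
  H_1: rank ker ∂_1 − rank ∂_2 = (27 − 8) − 18 = 1, and ∂_2 has invariant factor 2 > 1, so H_1 = Z ⊕ Z/2.
  H_2: rank ker ∂_2 − rank ∂_3 = (18 − 18) − 0 = 0, and there is no ∂_3, so H_2 = 0.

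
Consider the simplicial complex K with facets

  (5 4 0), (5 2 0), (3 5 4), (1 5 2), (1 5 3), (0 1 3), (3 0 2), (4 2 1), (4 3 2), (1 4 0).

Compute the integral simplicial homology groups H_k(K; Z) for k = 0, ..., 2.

H_0 ≅ Z,  H_1 ≅ Z/2,  H_2 = 0.

Fix the vertex order 0 < 1 < 2 < 3 < 4 < 5 and write every simplex with vertices in increasing order. Then dim K = 2 and the simplices of K are:

  0-simplices (6): [0], [1], [2], [3], [4], [5]
  1-simplices (15): [0,1], [0,2], [0,3], [0,4], [0,5], [1,2], [1,3], [1,4], [1,5], [2,3], [2,4], [2,5], [3,4], [3,5], [4,5]
  2-simplices (10): [0,1,3], [0,1,4], [0,2,3], [0,2,5], [0,4,5], [1,2,4], [1,2,5], [1,3,5], [2,3,4], [3,4,5]

Hence C_0 ≅ Z^6, C_1 ≅ Z^15, C_2 ≅ Z^10.

Boundary ∂_1: C_1 → C_0 maps an edge to its endpoints' difference, ∂[p,q] = q − p.
This gives a 6×15 integer matrix of rank 5; reducing to Smith normal form yields diagonal entries (1,1,1,1,1).

The boundary map ∂_2: C_2 → C_1 sends each 2-simplex [p,q,r] to [q,r] − [p,r] + [p,q]. For instance
  ∂[0,2,3] = [2,3] − [0,3] + [0,2],
  ∂[0,1,4] = [1,4] − [0,4] + [0,1].
As a 15×10 matrix over Z this has rank 10, with invariant factors (1,1,1,1,1,1,1,1,1,2).

Reading off H_k = ker ∂_k / im ∂_{k+1}:

  H_0: rank C_0 − rank ∂_1 = 6 − 5 = 1, and the invariant factors of ∂_1 are all 1, so H_0 = Z.
  H_1: rank ker ∂_1 − rank ∂_2 = (15 − 5) − 10 = 0, and ∂_2 has invariant factor 2 > 1, so H_1 = Z/2.
  H_2: rank ker ∂_2 − rank ∂_3 = (10 − 10) − 0 = 0, and there is no ∂_3, so H_2 = 0.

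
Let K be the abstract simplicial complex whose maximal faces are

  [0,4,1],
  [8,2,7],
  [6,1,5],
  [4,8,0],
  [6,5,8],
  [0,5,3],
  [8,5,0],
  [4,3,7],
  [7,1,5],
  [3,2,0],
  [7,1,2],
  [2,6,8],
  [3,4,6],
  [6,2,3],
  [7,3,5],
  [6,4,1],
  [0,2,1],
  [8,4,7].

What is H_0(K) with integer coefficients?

Order the vertices as 0 < 1 < 2 < 3 < 4 < 5 < 6 < 7 < 8. Listing each simplex with vertices in this order, K has dimension 2 with simplices:

  0-simplices (9): [0], [1], [2], [3], [4], [5], [6], [7], [8]
  1-simplices (27): (27 of them)
  2-simplices (18): [0,1,2], [0,1,4], [0,2,3], [0,3,5], [0,4,8], [0,5,8], [1,2,7], [1,4,6], [1,5,6], [1,5,7], [2,3,6], [2,6,8], [2,7,8], [3,4,6], [3,4,7], [3,5,7], [4,7,8], [5,6,8]

giving chain groups C_0 ≅ Z^9, C_1 ≅ Z^27, C_2 ≅ Z^18.

Boundary ∂_1: C_1 → C_0 maps an edge to its endpoints' difference, ∂[p,q] = q − p.
As a 9×27 matrix over Z this has rank 8, with invariant factors (1,1,1,1,1,1,1,1).

The boundary map ∂_2: C_2 → C_1 maps a triangle to the signed sum of its edges. For instance
  ∂[1,5,6] = [5,6] − [1,6] + [1,5],
  ∂[0,2,3] = [2,3] − [0,3] + [0,2].
This gives a 27×18 integer matrix of rank 17; reducing to Smith normal form yields diagonal entries (1,1,1,1,1,1,1,1,1,1,1,1,1,1,1,1,1).

Now H_k = ker ∂_k / im ∂_{k+1}, so:

  H_0: rank C_0 − rank ∂_1 = 9 − 8 = 1, and the invariant factors of ∂_1 are all 1, so H_0 ≅ Z.

H_0 ≅ Z.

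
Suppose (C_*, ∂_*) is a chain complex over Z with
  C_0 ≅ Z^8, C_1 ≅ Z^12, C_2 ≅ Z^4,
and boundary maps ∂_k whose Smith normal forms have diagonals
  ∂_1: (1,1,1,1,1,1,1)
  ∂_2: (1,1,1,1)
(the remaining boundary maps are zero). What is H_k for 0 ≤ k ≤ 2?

H_0: b_0 = 8 − 0 − 7 = 1; torsion from ∂_1 factors > 1: none. So H_0 ≅ Z.
H_1: b_1 = 12 − 7 − 4 = 1; torsion from ∂_2 factors > 1: none. So H_1 ≅ Z.
H_2: b_2 = 4 − 4 − 0 = 0; torsion from ∂_3 factors > 1: none. So H_2 ≅ 0.

H_0 ≅ Z,  H_1 ≅ Z,  H_2 = 0.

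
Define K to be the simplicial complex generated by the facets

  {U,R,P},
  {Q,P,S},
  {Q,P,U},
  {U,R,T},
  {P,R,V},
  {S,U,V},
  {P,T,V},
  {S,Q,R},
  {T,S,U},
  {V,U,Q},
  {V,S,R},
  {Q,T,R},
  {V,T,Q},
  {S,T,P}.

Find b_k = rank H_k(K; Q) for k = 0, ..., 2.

b_0 = 1, b_1 = 2, b_2 = 1.

Fix the vertex order P < Q < R < S < T < U < V and write every simplex with vertices in increasing order. Then dim K = 2 and the simplices of K are:

  0-simplices (7): P, Q, R, S, T, U, V
  1-simplices (21): PQ, PR, PS, PT, PU, PV, QR, QS, QT, QU, QV, RS, RT, RU, RV, ST, SU, SV, TU, TV, UV
  2-simplices (14): PQS, PQU, PRU, PRV, PST, PTV, QRS, QRT, QTV, QUV, RSV, RTU, STU, SUV

Hence C_0 ≅ Z^7, C_1 ≅ Z^21, C_2 ≅ Z^14.

Boundary ∂_1: C_1 → C_0 sends each edge [p,q] (with p < q) to q − p. For instance
  ∂QT = T − Q.
This gives a 7×21 integer matrix of rank 6; reducing to Smith normal form yields diagonal entries (1,1,1,1,1,1).

∂_2: C_2 → C_1 acts by ∂[p,q,r] = [q,r] − [p,r] + [p,q]. For instance
  ∂QTV = TV − QV + QT,
  ∂PQU = QU − PU + PQ.
As a 21×14 matrix over Z this has rank 13, with invariant factors (1,1,1,1,1,1,1,1,1,1,1,1,1).

Reading off H_k = ker ∂_k / im ∂_{k+1}:

  H_0: rank C_0 − rank ∂_1 = 7 − 6 = 1, and the invariant factors of ∂_1 are all 1, so H_0 = Z.
  H_1: rank ker ∂_1 − rank ∂_2 = (21 − 6) − 13 = 2, and the invariant factors of ∂_2 are all 1, so H_1 = Z^2.
  H_2: rank ker ∂_2 − rank ∂_3 = (14 − 13) − 0 = 1, and there is no ∂_3, so H_2 = Z.

As a check, the Euler characteristic is 7 − 21 + 14 = 0, which agrees with 1 − 2 + 1 = 0.

Hence the Betti numbers are b_0 = 1, b_1 = 2, b_2 = 1.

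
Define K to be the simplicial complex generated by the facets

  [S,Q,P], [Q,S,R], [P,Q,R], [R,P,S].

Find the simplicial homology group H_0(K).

H_0 = Z.

We work with the vertex ordering P < Q < R < S. The simplices of K, each written with vertices in increasing order, are:

  0-simplices (4): P, Q, R, S
  1-simplices (6): PQ, PR, PS, QR, QS, RS
  2-simplices (4): PQR, PQS, PRS, QRS

so the chain groups are C_0 ≅ Z^4, C_1 ≅ Z^6, C_2 ≅ Z^4.

∂_1: C_1 → C_0 maps an edge to its endpoints' difference, ∂[p,q] = q − p.
The 4×6 boundary matrix has rank 3 and Smith normal form diag(1,1,1).

The boundary map ∂_2: C_2 → C_1 acts by ∂[p,q,r] = [q,r] − [p,r] + [p,q]. For instance
  ∂PQR = QR − PR + PQ,
  ∂PQS = QS − PS + PQ.
The resulting 6×4 matrix has rank 3, and its Smith normal form has invariant factors (1,1,1).

Computing H_k = (kernel of ∂_k) / (image of ∂_{k+1}):

  H_0: rank C_0 − rank ∂_1 = 4 − 3 = 1, and the invariant factors of ∂_1 are all 1, so H_0 = Z.

(K is a triangulation of the 2-sphere S^2.)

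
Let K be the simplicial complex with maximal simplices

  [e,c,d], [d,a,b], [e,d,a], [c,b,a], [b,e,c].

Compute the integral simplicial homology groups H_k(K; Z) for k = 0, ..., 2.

We work with the vertex ordering a < b < c < d < e. The simplices of K, each written with vertices in increasing order, are:

  0-simplices (5): a, b, c, d, e
  1-simplices (10): ab, ac, ad, ae, bc, bd, be, cd, ce, de
  2-simplices (5): abc, abd, ade, bce, cde

Hence C_0 ≅ Z^5, C_1 ≅ Z^10, C_2 ≅ Z^5.

∂_1: C_1 → C_0 maps an edge to its endpoints' difference, ∂[p,q] = q − p. For instance
  ∂de = e − d.
The resulting 5×10 matrix has rank 4, and its Smith normal form has invariant factors (1,1,1,1).

∂_2: C_2 → C_1 acts by ∂[p,q,r] = [q,r] − [p,r] + [p,q]. For instance
  ∂cde = de − ce + cd,
  ∂abc = bc − ac + ab.
This gives a 10×5 integer matrix of rank 5; reducing to Smith normal form yields diagonal entries (1,1,1,1,1).

Now H_k = ker ∂_k / im ∂_{k+1}, so:

  H_0: rank C_0 − rank ∂_1 = 5 − 4 = 1, and the invariant factors of ∂_1 are all 1, so H_0 ≅ Z.
  H_1: rank ker ∂_1 − rank ∂_2 = (10 − 4) − 5 = 1, and the invariant factors of ∂_2 are all 1, so H_1 ≅ Z.
  H_2: rank ker ∂_2 − rank ∂_3 = (5 − 5) − 0 = 0, and there is no ∂_3, so H_2 ≅ 0.

(K is a triangulation of the Möbius band.)

H_0 ≅ Z,  H_1 ≅ Z,  H_2 = 0.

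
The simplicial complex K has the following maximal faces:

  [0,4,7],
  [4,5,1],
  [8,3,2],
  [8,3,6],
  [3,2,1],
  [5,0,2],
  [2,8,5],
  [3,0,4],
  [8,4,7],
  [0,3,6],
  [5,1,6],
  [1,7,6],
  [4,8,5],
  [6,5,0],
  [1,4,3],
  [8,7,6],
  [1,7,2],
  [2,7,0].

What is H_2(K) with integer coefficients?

H_2 ≅ Z.

We work with the vertex ordering 0 < 1 < 2 < 3 < 4 < 5 < 6 < 7 < 8. The simplices of K, each written with vertices in increasing order, are:

  0-simplices (9): [0], [1], [2], [3], [4], [5], [6], [7], [8]
  1-simplices (27): (27 of them)
  2-simplices (18): [0,2,5], [0,2,7], [0,3,4], [0,3,6], [0,4,7], [0,5,6], [1,2,3], [1,2,7], [1,3,4], [1,4,5], [1,5,6], [1,6,7], [2,3,8], [2,5,8], [3,6,8], [4,5,8], [4,7,8], [6,7,8]

so the chain groups are C_0 ≅ Z^9, C_1 ≅ Z^27, C_2 ≅ Z^18.

The boundary map ∂_1: C_1 → C_0 maps an edge to its endpoints' difference, ∂[p,q] = q − p.
This gives a 9×27 integer matrix of rank 8; reducing to Smith normal form yields diagonal entries (1,1,1,1,1,1,1,1).

∂_2: C_2 → C_1 maps a triangle to the signed sum of its edges. For instance
  ∂[1,4,5] = [4,5] − [1,5] + [1,4],
  ∂[1,3,4] = [3,4] − [1,4] + [1,3].
This gives a 27×18 integer matrix of rank 17; reducing to Smith normal form yields diagonal entries (1,1,1,1,1,1,1,1,1,1,1,1,1,1,1,1,1).

From H_k ≅ ker(∂_k) / im(∂_{k+1}) we obtain:

  H_2: rank ker ∂_2 − rank ∂_3 = (18 − 17) − 0 = 1, and there is no ∂_3, so H_2 = Z.

(K is a triangulation of the torus T^2.)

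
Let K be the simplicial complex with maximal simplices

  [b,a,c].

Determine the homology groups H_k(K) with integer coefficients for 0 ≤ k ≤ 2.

Fix the vertex order a < b < c and write every simplex with vertices in increasing order. Then dim K = 2 and the simplices of K are:

  0-simplices (3): a, b, c
  1-simplices (3): ab, ac, bc
  2-simplices (1): abc

Hence C_0 ≅ Z^3, C_1 ≅ Z^3, C_2 ≅ Z^1.

The boundary map ∂_1: C_1 → C_0 maps an edge to its endpoints' difference, ∂[p,q] = q − p.
This gives a 3×3 integer matrix of rank 2; reducing to Smith normal form yields diagonal entries (1,1).

Boundary ∂_2: C_2 → C_1 acts by ∂[p,q,r] = [q,r] − [p,r] + [p,q]. For instance
  ∂abc = bc − ac + ab.
This gives a 3×1 integer matrix of rank 1; reducing to Smith normal form yields diagonal entries (1).

Now H_k = ker ∂_k / im ∂_{k+1}, so:

  H_0: rank C_0 − rank ∂_1 = 3 − 2 = 1, and the invariant factors of ∂_1 are all 1, so H_0 = Z.
  H_1: rank ker ∂_1 − rank ∂_2 = (3 − 2) − 1 = 0, and the invariant factors of ∂_2 are all 1, so H_1 = 0.
  H_2: rank ker ∂_2 − rank ∂_3 = (1 − 1) − 0 = 0, and there is no ∂_3, so H_2 = 0.

As a check, the Euler characteristic is 3 − 3 + 1 = 1, which agrees with 1 − 0 + 0 = 1.

H_0 ≅ Z,  H_1 = 0,  H_2 = 0.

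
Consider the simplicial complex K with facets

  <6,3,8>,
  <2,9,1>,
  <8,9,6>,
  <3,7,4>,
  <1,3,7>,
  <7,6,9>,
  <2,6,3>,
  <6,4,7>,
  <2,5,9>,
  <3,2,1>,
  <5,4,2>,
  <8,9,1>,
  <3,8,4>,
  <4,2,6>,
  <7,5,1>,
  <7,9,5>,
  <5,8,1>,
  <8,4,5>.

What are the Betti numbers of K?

Order the vertices as 1 < 2 < 3 < 4 < 5 < 6 < 7 < 8 < 9. Listing each simplex with vertices in this order, K has dimension 2 with simplices:

  0-simplices (9): [1], [2], [3], [4], [5], [6], [7], [8], [9]
  1-simplices (27): (27 of them)
  2-simplices (18): [1,2,3], [1,2,9], [1,3,7], [1,5,7], [1,5,8], [1,8,9], [2,3,6], [2,4,5], [2,4,6], [2,5,9], [3,4,7], [3,4,8], [3,6,8], [4,5,8], [4,6,7], [5,7,9], [6,7,9], [6,8,9]

so the chain groups are C_0 ≅ Z^9, C_1 ≅ Z^27, C_2 ≅ Z^18.

The boundary map ∂_1: C_1 → C_0 is given by ∂[p,q] = [q] − [p].
This gives a 9×27 integer matrix of rank 8; reducing to Smith normal form yields diagonal entries (1,1,1,1,1,1,1,1).

Boundary ∂_2: C_2 → C_1 sends each 2-simplex [p,q,r] to [q,r] − [p,r] + [p,q]. For instance
  ∂[3,6,8] = [6,8] − [3,8] + [3,6],
  ∂[1,8,9] = [8,9] − [1,9] + [1,8].
This gives a 27×18 integer matrix of rank 18; reducing to Smith normal form yields diagonal entries (1,1,1,1,1,1,1,1,1,1,1,1,1,1,1,1,1,2).

Reading off H_k = ker ∂_k / im ∂_{k+1}:

  H_0: rank C_0 − rank ∂_1 = 9 − 8 = 1, and the invariant factors of ∂_1 are all 1, so H_0 ≅ Z.
  H_1: rank ker ∂_1 − rank ∂_2 = (27 − 8) − 18 = 1, and ∂_2 has invariant factor 2 > 1, so H_1 ≅ Z ⊕ Z_2.
  H_2: rank ker ∂_2 − rank ∂_3 = (18 − 18) − 0 = 0, and there is no ∂_3, so H_2 ≅ 0.

Hence the Betti numbers are b_0 = 1, b_1 = 1, b_2 = 0.

b_0 = 1, b_1 = 1, b_2 = 0.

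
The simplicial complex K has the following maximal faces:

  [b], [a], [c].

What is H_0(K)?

H_0 ≅ Z^3.

Take the total order a < b < c on the vertex set. Then K (dimension 0) consists of the simplices:

  0-simplices (3): a, b, c

giving chain groups C_0 ≅ Z^3.

Now H_k = ker ∂_k / im ∂_{k+1}, so:

  H_0: rank C_0 − rank ∂_1 = 3 − 0 = 3, and there is no ∂_1, so H_0 ≅ Z^3.

(K is a triangulation of a set of 3 points.)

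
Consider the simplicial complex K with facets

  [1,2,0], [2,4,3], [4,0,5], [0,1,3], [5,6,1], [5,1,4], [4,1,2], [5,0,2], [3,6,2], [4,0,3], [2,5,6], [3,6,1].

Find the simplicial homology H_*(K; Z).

H_0 = Z,  H_1 = Z/2Z,  H_2 = 0.

Fix the vertex order 0 < 1 < 2 < 3 < 4 < 5 < 6 and write every simplex with vertices in increasing order. Then dim K = 2 and the simplices of K are:

  0-simplices (7): [0], [1], [2], [3], [4], [5], [6]
  1-simplices (18): [0,1], [0,2], [0,3], [0,4], [0,5], [1,2], [1,3], [1,4], [1,5], [1,6], [2,3], [2,4], [2,5], [2,6], [3,4], [3,6], [4,5], [5,6]
  2-simplices (12): [0,1,2], [0,1,3], [0,2,5], [0,3,4], [0,4,5], [1,2,4], [1,3,6], [1,4,5], [1,5,6], [2,3,4], [2,3,6], [2,5,6]

giving chain groups C_0 ≅ Z^7, C_1 ≅ Z^18, C_2 ≅ Z^12.

Boundary ∂_1: C_1 → C_0 maps an edge to its endpoints' difference, ∂[p,q] = q − p.
The 7×18 boundary matrix has rank 6 and Smith normal form diag(1,1,1,1,1,1).

Boundary ∂_2: C_2 → C_1 maps a triangle to the signed sum of its edges. For instance
  ∂[1,5,6] = [5,6] − [1,6] + [1,5],
  ∂[1,3,6] = [3,6] − [1,6] + [1,3].
The 18×12 boundary matrix has rank 12 and Smith normal form diag(1,1,1,1,1,1,1,1,1,1,1,2).

From H_k ≅ ker(∂_k) / im(∂_{k+1}) we obtain:

  H_0: rank C_0 − rank ∂_1 = 7 − 6 = 1, and the invariant factors of ∂_1 are all 1, so H_0 ≅ Z.
  H_1: rank ker ∂_1 − rank ∂_2 = (18 − 6) − 12 = 0, and ∂_2 has invariant factor 2 > 1, so H_1 ≅ Z/2Z.
  H_2: rank ker ∂_2 − rank ∂_3 = (12 − 12) − 0 = 0, and there is no ∂_3, so H_2 ≅ 0.

(K is a triangulation of the real projective plane RP^2.)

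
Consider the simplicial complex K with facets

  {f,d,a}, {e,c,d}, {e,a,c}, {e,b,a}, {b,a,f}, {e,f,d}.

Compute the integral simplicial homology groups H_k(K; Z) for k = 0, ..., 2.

H_0 = Z,  H_1 = Z,  H_2 = 0.

K has 6 vertices, 12 edges, 6 triangles.
rank ∂_0 = 0, rank ∂_1 = 5 ⇒ b_0 = 6 − 0 − 5 = 1; all invariant factors of ∂_1 are 1 so no torsion. So H_0 ≅ Z.
rank ∂_1 = 5, rank ∂_2 = 6 ⇒ b_1 = 12 − 5 − 6 = 1; all invariant factors of ∂_2 are 1 so no torsion. So H_1 ≅ Z.
rank ∂_2 = 6, rank ∂_3 = 0 ⇒ b_2 = 6 − 6 − 0 = 0. So H_2 ≅ 0.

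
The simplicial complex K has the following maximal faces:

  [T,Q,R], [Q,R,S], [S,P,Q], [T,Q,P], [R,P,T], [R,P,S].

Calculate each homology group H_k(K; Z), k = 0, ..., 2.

Order the vertices as P < Q < R < S < T. Listing each simplex with vertices in this order, K has dimension 2 with simplices:

  0-simplices (5): P, Q, R, S, T
  1-simplices (9): PQ, PR, PS, PT, QR, QS, QT, RS, RT
  2-simplices (6): PQS, PQT, PRS, PRT, QRS, QRT

so the chain groups are C_0 ≅ Z^5, C_1 ≅ Z^9, C_2 ≅ Z^6.

Boundary ∂_1: C_1 → C_0 maps an edge to its endpoints' difference, ∂[p,q] = q − p. For instance
  ∂PQ = Q − P.
The 5×9 boundary matrix has rank 4 and Smith normal form diag(1,1,1,1).

The boundary map ∂_2: C_2 → C_1 acts by ∂[p,q,r] = [q,r] − [p,r] + [p,q]. For instance
  ∂PQS = QS − PS + PQ,
  ∂QRT = RT − QT + QR.
The resulting 9×6 matrix has rank 5, and its Smith normal form has invariant factors (1,1,1,1,1).

From H_k ≅ ker(∂_k) / im(∂_{k+1}) we obtain:

  H_0: rank C_0 − rank ∂_1 = 5 − 4 = 1, and the invariant factors of ∂_1 are all 1, so H_0 = Z.
  H_1: rank ker ∂_1 − rank ∂_2 = (9 − 4) − 5 = 0, and the invariant factors of ∂_2 are all 1, so H_1 = 0.
  H_2: rank ker ∂_2 − rank ∂_3 = (6 − 5) − 0 = 1, and there is no ∂_3, so H_2 = Z.

As a check, the Euler characteristic is 5 − 9 + 6 = 2, which agrees with 1 − 0 + 1 = 2.
(K is a triangulation of the 2-sphere S^2.)

H_0 ≅ Z,  H_1 = 0,  H_2 ≅ Z.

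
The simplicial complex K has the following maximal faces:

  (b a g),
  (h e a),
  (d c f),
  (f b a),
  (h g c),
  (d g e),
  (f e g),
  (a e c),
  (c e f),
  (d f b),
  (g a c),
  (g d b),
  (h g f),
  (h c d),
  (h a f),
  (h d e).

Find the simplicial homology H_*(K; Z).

H_0 = Z,  H_1 = Z^2,  H_2 = Z.

Order the vertices as a < b < c < d < e < f < g < h. Listing each simplex with vertices in this order, K has dimension 2 with simplices:

  0-simplices (8): a, b, c, d, e, f, g, h
  1-simplices (24): ab, ac, ae, af, ag, ah, bd, bf, bg, cd, ce, cf, cg, ch, de, df, dg, dh, ef, eg, eh, fg, fh, gh
  2-simplices (16): abf, abg, ace, acg, aeh, afh, bdf, bdg, cdf, cdh, cef, cgh, deg, deh, efg, fgh

giving chain groups C_0 ≅ Z^8, C_1 ≅ Z^24, C_2 ≅ Z^16.

∂_1: C_1 → C_0 sends each edge [p,q] (with p < q) to q − p.
The 8×24 boundary matrix has rank 7 and Smith normal form diag(1,1,1,1,1,1,1).

∂_2: C_2 → C_1 acts by ∂[p,q,r] = [q,r] − [p,r] + [p,q]. For instance
  ∂cgh = gh − ch + cg,
  ∂acg = cg − ag + ac.
The 24×16 boundary matrix has rank 15 and Smith normal form diag(1,1,1,1,1,1,1,1,1,1,1,1,1,1,1).

Now H_k = ker ∂_k / im ∂_{k+1}, so:

  H_0: rank C_0 − rank ∂_1 = 8 − 7 = 1, and the invariant factors of ∂_1 are all 1, so H_0 ≅ Z.
  H_1: rank ker ∂_1 − rank ∂_2 = (24 − 7) − 15 = 2, and the invariant factors of ∂_2 are all 1, so H_1 ≅ Z^2.
  H_2: rank ker ∂_2 − rank ∂_3 = (16 − 15) − 0 = 1, and there is no ∂_3, so H_2 ≅ Z.

As a check, the Euler characteristic is 8 − 24 + 16 = 0, which agrees with 1 − 2 + 1 = 0.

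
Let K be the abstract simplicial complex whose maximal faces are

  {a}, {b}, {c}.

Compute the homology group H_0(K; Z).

We work with the vertex ordering a < b < c. The simplices of K, each written with vertices in increasing order, are:

  0-simplices (3): a, b, c

giving chain groups C_0 ≅ Z^3.

Now H_k = ker ∂_k / im ∂_{k+1}, so:

  H_0: rank C_0 − rank ∂_1 = 3 − 0 = 3, and there is no ∂_1, so H_0 = Z^3.

H_0 = Z^3.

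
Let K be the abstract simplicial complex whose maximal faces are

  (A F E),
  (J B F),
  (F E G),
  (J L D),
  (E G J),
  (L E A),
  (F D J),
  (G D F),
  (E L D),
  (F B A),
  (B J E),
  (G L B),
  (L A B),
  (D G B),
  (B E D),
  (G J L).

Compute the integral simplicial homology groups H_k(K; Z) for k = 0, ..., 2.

Fix the vertex order A < B < D < E < F < G < J < L and write every simplex with vertices in increasing order. Then dim K = 2 and the simplices of K are:

  0-simplices (8): A, B, D, E, F, G, J, L
  1-simplices (24): AB, AE, AF, AL, BD, BE, BF, BG, BJ, BL, DE, DF, DG, DJ, DL, EF, EG, EJ, EL, FG, FJ, GJ, GL, JL
  2-simplices (16): ABF, ABL, AEF, AEL, BDE, BDG, BEJ, BFJ, BGL, DEL, DFG, DFJ, DJL, EFG, EGJ, GJL

so the chain groups are C_0 ≅ Z^8, C_1 ≅ Z^24, C_2 ≅ Z^16.

The boundary map ∂_1: C_1 → C_0 is given by ∂[p,q] = [q] − [p]. For instance
  ∂DG = G − D.
The 8×24 boundary matrix has rank 7 and Smith normal form diag(1,1,1,1,1,1,1).

∂_2: C_2 → C_1 sends each 2-simplex [p,q,r] to [q,r] − [p,r] + [p,q]. For instance
  ∂BDG = DG − BG + BD,
  ∂DFJ = FJ − DJ + DF.
As a 24×16 matrix over Z this has rank 15, with invariant factors (1,1,1,1,1,1,1,1,1,1,1,1,1,1,1).

Reading off H_k = ker ∂_k / im ∂_{k+1}:

  H_0: rank C_0 − rank ∂_1 = 8 − 7 = 1, and the invariant factors of ∂_1 are all 1, so H_0 = Z.
  H_1: rank ker ∂_1 − rank ∂_2 = (24 − 7) − 15 = 2, and the invariant factors of ∂_2 are all 1, so H_1 = Z^2.
  H_2: rank ker ∂_2 − rank ∂_3 = (16 − 15) − 0 = 1, and there is no ∂_3, so H_2 = Z.

H_0 ≅ Z,  H_1 ≅ Z^2,  H_2 ≅ Z.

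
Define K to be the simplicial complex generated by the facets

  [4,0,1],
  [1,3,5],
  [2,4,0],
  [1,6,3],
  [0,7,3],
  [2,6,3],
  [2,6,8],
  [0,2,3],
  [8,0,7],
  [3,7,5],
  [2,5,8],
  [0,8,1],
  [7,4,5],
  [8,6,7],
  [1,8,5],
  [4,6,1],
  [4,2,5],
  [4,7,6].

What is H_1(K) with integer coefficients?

Fix the vertex order 0 < 1 < 2 < 3 < 4 < 5 < 6 < 7 < 8 and write every simplex with vertices in increasing order. Then dim K = 2 and the simplices of K are:

  0-simplices (9): [0], [1], [2], [3], [4], [5], [6], [7], [8]
  1-simplices (27): (27 of them)
  2-simplices (18): [0,1,4], [0,1,8], [0,2,3], [0,2,4], [0,3,7], [0,7,8], [1,3,5], [1,3,6], [1,4,6], [1,5,8], [2,3,6], [2,4,5], [2,5,8], [2,6,8], [3,5,7], [4,5,7], [4,6,7], [6,7,8]

giving chain groups C_0 ≅ Z^9, C_1 ≅ Z^27, C_2 ≅ Z^18.

Boundary ∂_1: C_1 → C_0 is given by ∂[p,q] = [q] − [p]. For instance
  ∂[3,7] = [7] − [3].
The 9×27 boundary matrix has rank 8 and Smith normal form diag(1,1,1,1,1,1,1,1).

∂_2: C_2 → C_1 sends each 2-simplex [p,q,r] to [q,r] − [p,r] + [p,q]. For instance
  ∂[2,3,6] = [3,6] − [2,6] + [2,3],
  ∂[0,2,3] = [2,3] − [0,3] + [0,2].
The 27×18 boundary matrix has rank 17 and Smith normal form diag(1,1,1,1,1,1,1,1,1,1,1,1,1,1,1,1,1).

Reading off H_k = ker ∂_k / im ∂_{k+1}:

  H_1: rank ker ∂_1 − rank ∂_2 = (27 − 8) − 17 = 2, and the invariant factors of ∂_2 are all 1, so H_1 ≅ Z^2.

(K is a triangulation of the torus T^2.)

H_1 ≅ Z^2.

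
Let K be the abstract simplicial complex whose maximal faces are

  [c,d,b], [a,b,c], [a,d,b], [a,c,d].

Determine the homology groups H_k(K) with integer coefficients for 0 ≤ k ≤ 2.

Take the total order a < b < c < d on the vertex set. Then K (dimension 2) consists of the simplices:

  0-simplices (4): a, b, c, d
  1-simplices (6): ab, ac, ad, bc, bd, cd
  2-simplices (4): abc, abd, acd, bcd

giving chain groups C_0 ≅ Z^4, C_1 ≅ Z^6, C_2 ≅ Z^4.

∂_1: C_1 → C_0 is given by ∂[p,q] = [q] − [p]. For instance
  ∂ac = c − a.
As a 4×6 matrix over Z this has rank 3, with invariant factors (1,1,1).

∂_2: C_2 → C_1 sends each 2-simplex [p,q,r] to [q,r] − [p,r] + [p,q]. For instance
  ∂acd = cd − ad + ac,
  ∂abc = bc − ac + ab.
The 6×4 boundary matrix has rank 3 and Smith normal form diag(1,1,1).

From H_k ≅ ker(∂_k) / im(∂_{k+1}) we obtain:

  H_0: rank C_0 − rank ∂_1 = 4 − 3 = 1, and the invariant factors of ∂_1 are all 1, so H_0 = Z.
  H_1: rank ker ∂_1 − rank ∂_2 = (6 − 3) − 3 = 0, and the invariant factors of ∂_2 are all 1, so H_1 = 0.
  H_2: rank ker ∂_2 − rank ∂_3 = (4 − 3) − 0 = 1, and there is no ∂_3, so H_2 = Z.

H_0 ≅ Z,  H_1 = 0,  H_2 ≅ Z.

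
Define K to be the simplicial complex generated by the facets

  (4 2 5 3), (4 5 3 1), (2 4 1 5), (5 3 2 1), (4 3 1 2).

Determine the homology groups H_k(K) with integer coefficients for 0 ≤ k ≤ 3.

H_0 = Z,  H_1 = 0,  H_2 = 0,  H_3 = Z.

Take the total order 1 < 2 < 3 < 4 < 5 on the vertex set. Then K (dimension 3) consists of the simplices:

  0-simplices (5): [1], [2], [3], [4], [5]
  1-simplices (10): [1,2], [1,3], [1,4], [1,5], [2,3], [2,4], [2,5], [3,4], [3,5], [4,5]
  2-simplices (10): [1,2,3], [1,2,4], [1,2,5], [1,3,4], [1,3,5], [1,4,5], [2,3,4], [2,3,5], [2,4,5], [3,4,5]
  3-simplices (5): [1,2,3,4], [1,2,3,5], [1,2,4,5], [1,3,4,5], [2,3,4,5]

giving chain groups C_0 ≅ Z^5, C_1 ≅ Z^10, C_2 ≅ Z^10, C_3 ≅ Z^5.

∂_1: C_1 → C_0 sends each edge [p,q] (with p < q) to q − p.
The resulting 5×10 matrix has rank 4, and its Smith normal form has invariant factors (1,1,1,1).

The boundary map ∂_2: C_2 → C_1 maps a triangle to the signed sum of its edges. For instance
  ∂[2,3,5] = [3,5] − [2,5] + [2,3],
  ∂[3,4,5] = [4,5] − [3,5] + [3,4].
This gives a 10×10 integer matrix of rank 6; reducing to Smith normal form yields diagonal entries (1,1,1,1,1,1).

∂_3: C_3 → C_2 sends each 3-simplex σ to the alternating sum Σ_i (−1)^i (σ with its i-th vertex removed). For instance
  ∂[1,2,3,4] = [2,3,4] − [1,3,4] + [1,2,4] − [1,2,3],
  ∂[1,2,3,5] = [2,3,5] − [1,3,5] + [1,2,5] − [1,2,3].
This gives a 10×5 integer matrix of rank 4; reducing to Smith normal form yields diagonal entries (1,1,1,1).

From H_k ≅ ker(∂_k) / im(∂_{k+1}) we obtain:

  H_0: rank C_0 − rank ∂_1 = 5 − 4 = 1, and the invariant factors of ∂_1 are all 1, so H_0 ≅ Z.
  H_1: rank ker ∂_1 − rank ∂_2 = (10 − 4) − 6 = 0, and the invariant factors of ∂_2 are all 1, so H_1 ≅ 0.
  H_2: rank ker ∂_2 − rank ∂_3 = (10 − 6) − 4 = 0, and the invariant factors of ∂_3 are all 1, so H_2 ≅ 0.
  H_3: rank ker ∂_3 − rank ∂_4 = (5 − 4) − 0 = 1, and there is no ∂_4, so H_3 ≅ Z.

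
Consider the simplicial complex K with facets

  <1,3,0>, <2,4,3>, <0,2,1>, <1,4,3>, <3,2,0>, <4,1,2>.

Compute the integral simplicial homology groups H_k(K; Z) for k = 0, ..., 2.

H_0 ≅ Z,  H_1 = 0,  H_2 ≅ Z.

We work with the vertex ordering 0 < 1 < 2 < 3 < 4. The simplices of K, each written with vertices in increasing order, are:

  0-simplices (5): [0], [1], [2], [3], [4]
  1-simplices (9): [0,1], [0,2], [0,3], [1,2], [1,3], [1,4], [2,3], [2,4], [3,4]
  2-simplices (6): [0,1,2], [0,1,3], [0,2,3], [1,2,4], [1,3,4], [2,3,4]

so the chain groups are C_0 ≅ Z^5, C_1 ≅ Z^9, C_2 ≅ Z^6.

∂_1: C_1 → C_0 maps an edge to its endpoints' difference, ∂[p,q] = q − p. For instance
  ∂[2,3] = [3] − [2].
The 5×9 boundary matrix has rank 4 and Smith normal form diag(1,1,1,1).

The boundary map ∂_2: C_2 → C_1 maps a triangle to the signed sum of its edges. For instance
  ∂[1,2,4] = [2,4] − [1,4] + [1,2],
  ∂[2,3,4] = [3,4] − [2,4] + [2,3].
The 9×6 boundary matrix has rank 5 and Smith normal form diag(1,1,1,1,1).

Computing H_k = (kernel of ∂_k) / (image of ∂_{k+1}):

  H_0: rank C_0 − rank ∂_1 = 5 − 4 = 1, and the invariant factors of ∂_1 are all 1, so H_0 = Z.
  H_1: rank ker ∂_1 − rank ∂_2 = (9 − 4) − 5 = 0, and the invariant factors of ∂_2 are all 1, so H_1 = 0.
  H_2: rank ker ∂_2 − rank ∂_3 = (6 − 5) − 0 = 1, and there is no ∂_3, so H_2 = Z.

As a check, the Euler characteristic is 5 − 9 + 6 = 2, which agrees with 1 − 0 + 1 = 2.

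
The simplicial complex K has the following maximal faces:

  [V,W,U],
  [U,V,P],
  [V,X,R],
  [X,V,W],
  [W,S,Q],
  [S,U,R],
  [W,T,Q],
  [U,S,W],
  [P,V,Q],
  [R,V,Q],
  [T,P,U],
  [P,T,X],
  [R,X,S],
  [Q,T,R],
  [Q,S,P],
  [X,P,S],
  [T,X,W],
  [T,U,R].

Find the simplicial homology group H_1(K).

Take the total order P < Q < R < S < T < U < V < W < X on the vertex set. Then K (dimension 2) consists of the simplices:

  0-simplices (9): P, Q, R, S, T, U, V, W, X
  1-simplices (27): PQ, PS, PT, PU, PV, PX, QR, QS, QT, QV, QW, RS, RT, RU, RV, RX, SU, SW, SX, TU, TW, TX, UV, UW, VW, VX, WX
  2-simplices (18): PQS, PQV, PSX, PTU, PTX, PUV, QRT, QRV, QSW, QTW, RSU, RSX, RTU, RVX, SUW, TWX, UVW, VWX

so the chain groups are C_0 ≅ Z^9, C_1 ≅ Z^27, C_2 ≅ Z^18.

Boundary ∂_1: C_1 → C_0 sends each edge [p,q] (with p < q) to q − p. For instance
  ∂PT = T − P.
This gives a 9×27 integer matrix of rank 8; reducing to Smith normal form yields diagonal entries (1,1,1,1,1,1,1,1).

The boundary map ∂_2: C_2 → C_1 sends each 2-simplex [p,q,r] to [q,r] − [p,r] + [p,q]. For instance
  ∂TWX = WX − TX + TW,
  ∂VWX = WX − VX + VW.
This gives a 27×18 integer matrix of rank 17; reducing to Smith normal form yields diagonal entries (1,1,1,1,1,1,1,1,1,1,1,1,1,1,1,1,1).

From H_k ≅ ker(∂_k) / im(∂_{k+1}) we obtain:

  H_1: rank ker ∂_1 − rank ∂_2 = (27 − 8) − 17 = 2, and the invariant factors of ∂_2 are all 1, so H_1 = Z^2.

(K is a triangulation of the torus T^2.)

H_1 = Z^2.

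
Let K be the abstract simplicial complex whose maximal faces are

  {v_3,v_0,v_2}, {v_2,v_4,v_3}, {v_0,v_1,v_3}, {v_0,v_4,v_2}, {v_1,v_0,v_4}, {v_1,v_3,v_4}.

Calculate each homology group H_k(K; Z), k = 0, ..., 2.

Take the total order v_0 < v_1 < v_2 < v_3 < v_4 on the vertex set. Then K (dimension 2) consists of the simplices:

  0-simplices (5): [v_0], [v_1], [v_2], [v_3], [v_4]
  1-simplices (9): [v_0,v_1], [v_0,v_2], [v_0,v_3], [v_0,v_4], [v_1,v_3], [v_1,v_4], [v_2,v_3], [v_2,v_4], [v_3,v_4]
  2-simplices (6): [v_0,v_1,v_3], [v_0,v_1,v_4], [v_0,v_2,v_3], [v_0,v_2,v_4], [v_1,v_3,v_4], [v_2,v_3,v_4]

so the chain groups are C_0 ≅ Z^5, C_1 ≅ Z^9, C_2 ≅ Z^6.

∂_1: C_1 → C_0 is given by ∂[p,q] = [q] − [p]. For instance
  ∂[v_0,v_3] = [v_3] − [v_0].
As a 5×9 matrix over Z this has rank 4, with invariant factors (1,1,1,1).

Boundary ∂_2: C_2 → C_1 maps a triangle to the signed sum of its edges. For instance
  ∂[v_0,v_1,v_3] = [v_1,v_3] − [v_0,v_3] + [v_0,v_1],
  ∂[v_2,v_3,v_4] = [v_3,v_4] − [v_2,v_4] + [v_2,v_3].
The resulting 9×6 matrix has rank 5, and its Smith normal form has invariant factors (1,1,1,1,1).

Reading off H_k = ker ∂_k / im ∂_{k+1}:

  H_0: rank C_0 − rank ∂_1 = 5 − 4 = 1, and the invariant factors of ∂_1 are all 1, so H_0 ≅ Z.
  H_1: rank ker ∂_1 − rank ∂_2 = (9 − 4) − 5 = 0, and the invariant factors of ∂_2 are all 1, so H_1 ≅ 0.
  H_2: rank ker ∂_2 − rank ∂_3 = (6 − 5) − 0 = 1, and there is no ∂_3, so H_2 ≅ Z.

As a check, the Euler characteristic is 5 − 9 + 6 = 2, which agrees with 1 − 0 + 1 = 2.
(K is a triangulation of the 2-sphere S^2.)

H_0 ≅ Z,  H_1 = 0,  H_2 ≅ Z.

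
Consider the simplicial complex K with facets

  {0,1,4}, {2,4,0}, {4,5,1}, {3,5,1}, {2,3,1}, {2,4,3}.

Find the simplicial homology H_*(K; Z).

H_0 = Z,  H_1 = Z,  H_2 = 0.

Order the vertices as 0 < 1 < 2 < 3 < 4 < 5. Listing each simplex with vertices in this order, K has dimension 2 with simplices:

  0-simplices (6): [0], [1], [2], [3], [4], [5]
  1-simplices (12): [0,1], [0,2], [0,4], [1,2], [1,3], [1,4], [1,5], [2,3], [2,4], [3,4], [3,5], [4,5]
  2-simplices (6): [0,1,4], [0,2,4], [1,2,3], [1,3,5], [1,4,5], [2,3,4]

Hence C_0 ≅ Z^6, C_1 ≅ Z^12, C_2 ≅ Z^6.

The boundary map ∂_1: C_1 → C_0 is given by ∂[p,q] = [q] − [p].
This gives a 6×12 integer matrix of rank 5; reducing to Smith normal form yields diagonal entries (1,1,1,1,1).

The boundary map ∂_2: C_2 → C_1 sends each 2-simplex [p,q,r] to [q,r] − [p,r] + [p,q]. For instance
  ∂[0,2,4] = [2,4] − [0,4] + [0,2],
  ∂[1,4,5] = [4,5] − [1,5] + [1,4].
The 12×6 boundary matrix has rank 6 and Smith normal form diag(1,1,1,1,1,1).

From H_k ≅ ker(∂_k) / im(∂_{k+1}) we obtain:

  H_0: rank C_0 − rank ∂_1 = 6 − 5 = 1, and the invariant factors of ∂_1 are all 1, so H_0 ≅ Z.
  H_1: rank ker ∂_1 − rank ∂_2 = (12 − 5) − 6 = 1, and the invariant factors of ∂_2 are all 1, so H_1 ≅ Z.
  H_2: rank ker ∂_2 − rank ∂_3 = (6 − 6) − 0 = 0, and there is no ∂_3, so H_2 ≅ 0.

(K is a triangulation of the cylinder S^1 x I.)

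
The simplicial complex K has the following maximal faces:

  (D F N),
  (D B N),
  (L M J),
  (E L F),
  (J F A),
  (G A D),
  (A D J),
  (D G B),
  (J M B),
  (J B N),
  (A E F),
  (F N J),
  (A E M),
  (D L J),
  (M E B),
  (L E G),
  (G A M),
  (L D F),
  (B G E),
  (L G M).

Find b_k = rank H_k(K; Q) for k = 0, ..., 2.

We work with the vertex ordering A < B < D < E < F < G < J < L < M < N. The simplices of K, each written with vertices in increasing order, are:

  0-simplices (10): A, B, D, E, F, G, J, L, M, N
  1-simplices (30): AD, AE, AF, AG, AJ, AM, BD, BE, BG, BJ, BM, BN, DF, DG, DJ, DL, DN, EF, EG, EL, EM, FJ, FL, FN, GL, GM, JL, JM, JN, LM
  2-simplices (20): ADG, ADJ, AEF, AEM, AFJ, AGM, BDG, BDN, BEG, BEM, BJM, BJN, DFL, DFN, DJL, EFL, EGL, FJN, GLM, JLM

Hence C_0 ≅ Z^10, C_1 ≅ Z^30, C_2 ≅ Z^20.

Boundary ∂_1: C_1 → C_0 maps an edge to its endpoints' difference, ∂[p,q] = q − p. For instance
  ∂AD = D − A.
The resulting 10×30 matrix has rank 9, and its Smith normal form has invariant factors (1,1,1,1,1,1,1,1,1).

Boundary ∂_2: C_2 → C_1 acts by ∂[p,q,r] = [q,r] − [p,r] + [p,q]. For instance
  ∂GLM = LM − GM + GL,
  ∂EGL = GL − EL + EG.
This gives a 30×20 integer matrix of rank 20; reducing to Smith normal form yields diagonal entries (1,1,1,1,1,1,1,1,1,1,1,1,1,1,1,1,1,1,1,2).

Now H_k = ker ∂_k / im ∂_{k+1}, so:

  H_0: rank C_0 − rank ∂_1 = 10 − 9 = 1, and the invariant factors of ∂_1 are all 1, so H_0 = Z.
  H_1: rank ker ∂_1 − rank ∂_2 = (30 − 9) − 20 = 1, and ∂_2 has invariant factor 2 > 1, so H_1 = Z ⊕ Z/2Z.
  H_2: rank ker ∂_2 − rank ∂_3 = (20 − 20) − 0 = 0, and there is no ∂_3, so H_2 = 0.

Hence the Betti numbers are b_0 = 1, b_1 = 1, b_2 = 0.

b_0 = 1, b_1 = 1, b_2 = 0.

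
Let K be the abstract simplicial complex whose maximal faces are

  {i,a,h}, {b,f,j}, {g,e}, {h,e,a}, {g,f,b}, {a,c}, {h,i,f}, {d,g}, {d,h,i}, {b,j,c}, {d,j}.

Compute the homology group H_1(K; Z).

Take the total order a < b < c < d < e < f < g < h < i < j on the vertex set. Then K (dimension 2) consists of the simplices:

  0-simplices (10): a, b, c, d, e, f, g, h, i, j
  1-simplices (20): ac, ae, ah, ai, bc, bf, bg, bj, cj, dg, dh, di, dj, eg, eh, fg, fh, fi, fj, hi
  2-simplices (7): aeh, ahi, bcj, bfg, bfj, dhi, fhi

so the chain groups are C_0 ≅ Z^10, C_1 ≅ Z^20, C_2 ≅ Z^7.

Boundary ∂_1: C_1 → C_0 maps an edge to its endpoints' difference, ∂[p,q] = q − p.
As a 10×20 matrix over Z this has rank 9, with invariant factors (1,1,1,1,1,1,1,1,1).

The boundary map ∂_2: C_2 → C_1 sends each 2-simplex [p,q,r] to [q,r] − [p,r] + [p,q]. For instance
  ∂fhi = hi − fi + fh,
  ∂bfj = fj − bj + bf.
The 20×7 boundary matrix has rank 7 and Smith normal form diag(1,1,1,1,1,1,1).

Computing H_k = (kernel of ∂_k) / (image of ∂_{k+1}):

  H_1: rank ker ∂_1 − rank ∂_2 = (20 − 9) − 7 = 4, and the invariant factors of ∂_2 are all 1, so H_1 ≅ Z^4.

H_1 ≅ Z^4.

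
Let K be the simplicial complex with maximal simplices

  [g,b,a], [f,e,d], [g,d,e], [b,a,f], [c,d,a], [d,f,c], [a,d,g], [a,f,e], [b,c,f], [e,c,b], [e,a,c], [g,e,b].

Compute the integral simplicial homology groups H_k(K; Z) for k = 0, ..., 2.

Order the vertices as a < b < c < d < e < f < g. Listing each simplex with vertices in this order, K has dimension 2 with simplices:

  0-simplices (7): a, b, c, d, e, f, g
  1-simplices (18): ab, ac, ad, ae, af, ag, bc, be, bf, bg, cd, ce, cf, de, df, dg, ef, eg
  2-simplices (12): abf, abg, acd, ace, adg, aef, bce, bcf, beg, cdf, def, deg

so the chain groups are C_0 ≅ Z^7, C_1 ≅ Z^18, C_2 ≅ Z^12.

∂_1: C_1 → C_0 sends each edge [p,q] (with p < q) to q − p. For instance
  ∂bf = f − b.
The resulting 7×18 matrix has rank 6, and its Smith normal form has invariant factors (1,1,1,1,1,1).

∂_2: C_2 → C_1 maps a triangle to the signed sum of its edges. For instance
  ∂acd = cd − ad + ac,
  ∂deg = eg − dg + de.
This gives a 18×12 integer matrix of rank 12; reducing to Smith normal form yields diagonal entries (1,1,1,1,1,1,1,1,1,1,1,2).

Computing H_k = (kernel of ∂_k) / (image of ∂_{k+1}):

  H_0: rank C_0 − rank ∂_1 = 7 − 6 = 1, and the invariant factors of ∂_1 are all 1, so H_0 ≅ Z.
  H_1: rank ker ∂_1 − rank ∂_2 = (18 − 6) − 12 = 0, and ∂_2 has invariant factor 2 > 1, so H_1 ≅ Z/2Z.
  H_2: rank ker ∂_2 − rank ∂_3 = (12 − 12) − 0 = 0, and there is no ∂_3, so H_2 ≅ 0.

H_0 = Z,  H_1 = Z/2Z,  H_2 = 0.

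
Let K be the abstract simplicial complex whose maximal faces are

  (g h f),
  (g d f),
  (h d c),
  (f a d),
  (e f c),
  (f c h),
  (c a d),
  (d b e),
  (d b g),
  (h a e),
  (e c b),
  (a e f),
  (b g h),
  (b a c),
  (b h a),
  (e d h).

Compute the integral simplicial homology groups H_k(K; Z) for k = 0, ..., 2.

Fix the vertex order a < b < c < d < e < f < g < h and write every simplex with vertices in increasing order. Then dim K = 2 and the simplices of K are:

  0-simplices (8): a, b, c, d, e, f, g, h
  1-simplices (24): ab, ac, ad, ae, af, ah, bc, bd, be, bg, bh, cd, ce, cf, ch, de, df, dg, dh, ef, eh, fg, fh, gh
  2-simplices (16): abc, abh, acd, adf, aef, aeh, bce, bde, bdg, bgh, cdh, cef, cfh, deh, dfg, fgh

so the chain groups are C_0 ≅ Z^8, C_1 ≅ Z^24, C_2 ≅ Z^16.

∂_1: C_1 → C_0 is given by ∂[p,q] = [q] − [p]. For instance
  ∂de = e − d.
The 8×24 boundary matrix has rank 7 and Smith normal form diag(1,1,1,1,1,1,1).

∂_2: C_2 → C_1 sends each 2-simplex [p,q,r] to [q,r] − [p,r] + [p,q]. For instance
  ∂cef = ef − cf + ce,
  ∂deh = eh − dh + de.
As a 24×16 matrix over Z this has rank 15, with invariant factors (1,1,1,1,1,1,1,1,1,1,1,1,1,1,1).

Reading off H_k = ker ∂_k / im ∂_{k+1}:

  H_0: rank C_0 − rank ∂_1 = 8 − 7 = 1, and the invariant factors of ∂_1 are all 1, so H_0 ≅ Z.
  H_1: rank ker ∂_1 − rank ∂_2 = (24 − 7) − 15 = 2, and the invariant factors of ∂_2 are all 1, so H_1 ≅ Z^2.
  H_2: rank ker ∂_2 − rank ∂_3 = (16 − 15) − 0 = 1, and there is no ∂_3, so H_2 ≅ Z.

(K is a triangulation of the torus T^2.)

H_0 ≅ Z,  H_1 ≅ Z^2,  H_2 ≅ Z.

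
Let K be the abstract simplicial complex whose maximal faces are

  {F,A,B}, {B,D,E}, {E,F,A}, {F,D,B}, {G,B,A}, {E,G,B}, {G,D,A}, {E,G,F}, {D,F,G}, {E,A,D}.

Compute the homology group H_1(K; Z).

Fix the vertex order A < B < D < E < F < G and write every simplex with vertices in increasing order. Then dim K = 2 and the simplices of K are:

  0-simplices (6): A, B, D, E, F, G
  1-simplices (15): AB, AD, AE, AF, AG, BD, BE, BF, BG, DE, DF, DG, EF, EG, FG
  2-simplices (10): ABF, ABG, ADE, ADG, AEF, BDE, BDF, BEG, DFG, EFG

giving chain groups C_0 ≅ Z^6, C_1 ≅ Z^15, C_2 ≅ Z^10.

The boundary map ∂_1: C_1 → C_0 sends each edge [p,q] (with p < q) to q − p. For instance
  ∂DE = E − D.
The resulting 6×15 matrix has rank 5, and its Smith normal form has invariant factors (1,1,1,1,1).

Boundary ∂_2: C_2 → C_1 acts by ∂[p,q,r] = [q,r] − [p,r] + [p,q]. For instance
  ∂EFG = FG − EG + EF,
  ∂ADG = DG − AG + AD.
As a 15×10 matrix over Z this has rank 10, with invariant factors (1,1,1,1,1,1,1,1,1,2).

Now H_k = ker ∂_k / im ∂_{k+1}, so:

  H_1: rank ker ∂_1 − rank ∂_2 = (15 − 5) − 10 = 0, and ∂_2 has invariant factor 2 > 1, so H_1 ≅ Z_2.

(K is a triangulation of the real projective plane RP^2.)

H_1 ≅ Z_2.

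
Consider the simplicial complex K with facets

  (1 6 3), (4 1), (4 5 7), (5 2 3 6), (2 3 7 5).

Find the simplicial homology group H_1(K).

H_1 ≅ Z.

K has 7 vertices, 14 edges, 9 triangles, 2 3-simplices.
rank ∂_1 = 6, rank ∂_2 = 7 ⇒ b_1 = 14 − 6 − 7 = 1; all invariant factors of ∂_2 are 1 so no torsion. So H_1 = Z.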